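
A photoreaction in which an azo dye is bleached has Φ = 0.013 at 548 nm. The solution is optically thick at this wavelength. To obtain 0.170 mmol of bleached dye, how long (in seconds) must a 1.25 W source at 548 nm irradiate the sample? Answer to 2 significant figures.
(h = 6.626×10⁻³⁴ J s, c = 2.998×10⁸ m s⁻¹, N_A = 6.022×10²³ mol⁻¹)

t ≈ 2300 s

Product: 0.170 mmol = 1.70×10⁻⁴ mol.
Photons that must be absorbed: 1.70×10⁻⁴ / 0.013 = 0.01308 mol.
Photon energy: hc/λ = 3.625×10⁻¹⁹ J; per mole, 2.183×10⁵ J mol⁻¹.
Energy required: 0.01308 × 2.183×10⁵ = 2855 J.
Time: 2855 J / 1.25 W = 2300 s.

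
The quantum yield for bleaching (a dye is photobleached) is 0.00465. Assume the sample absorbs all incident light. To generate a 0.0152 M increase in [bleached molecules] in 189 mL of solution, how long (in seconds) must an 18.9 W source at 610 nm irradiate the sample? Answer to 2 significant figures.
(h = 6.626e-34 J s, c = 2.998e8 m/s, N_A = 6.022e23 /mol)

Product: (0.0152 M)(0.189 L) = 0.002873 mol.
Photons that must be absorbed: 0.002873 / 0.00465 = 0.6178 mol.
Photon energy: hc/λ = 3.257e-19 J; per mole, 1.961e5 J mol⁻¹.
Energy required: 0.6178 × 1.961e5 = 1.212e5 J.
Time: 1.212e5 J / 18.9 W = 6400 s.

t ≈ 6400 s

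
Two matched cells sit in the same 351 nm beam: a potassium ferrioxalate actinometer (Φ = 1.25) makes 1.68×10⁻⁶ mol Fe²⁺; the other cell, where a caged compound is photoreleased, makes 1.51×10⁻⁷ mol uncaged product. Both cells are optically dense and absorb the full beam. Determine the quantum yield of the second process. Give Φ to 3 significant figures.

Photons absorbed by the actinometer: 1.68×10⁻⁶ / 1.25 = 1.344×10⁻⁶ mol.
Φ(unknown) = 1.51×10⁻⁷ / 1.344×10⁻⁶ = 0.112.

Φ = 0.112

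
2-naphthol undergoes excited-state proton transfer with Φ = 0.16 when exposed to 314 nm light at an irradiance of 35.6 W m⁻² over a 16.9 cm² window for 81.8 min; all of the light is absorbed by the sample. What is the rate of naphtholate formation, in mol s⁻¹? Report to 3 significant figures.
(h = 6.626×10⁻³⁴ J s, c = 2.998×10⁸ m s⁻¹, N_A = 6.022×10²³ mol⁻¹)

Photon energy at 314 nm: hc/λ = (6.626×10⁻³⁴)(2.998×10⁸)/(314×10⁻⁹) = 6.326×10⁻¹⁹ J.
Energy delivered: (35.6 W m⁻²)(16.9×10⁻⁴ m²)(4908 s) = 295.3 J.
Photons incident: 295.3 / 6.326×10⁻¹⁹ = 4.668×10²⁰, i.e. 4.668×10²⁰/6.022×10²³ = 7.752×10⁻⁴ mol.
Product formed: 0.16 × 7.752×10⁻⁴ = 1.240×10⁻⁴ mol.
Rate: 1.240×10⁻⁴ / 4908 s = 2.53×10⁻⁸ mol s⁻¹.

2.53×10⁻⁸ mol s⁻¹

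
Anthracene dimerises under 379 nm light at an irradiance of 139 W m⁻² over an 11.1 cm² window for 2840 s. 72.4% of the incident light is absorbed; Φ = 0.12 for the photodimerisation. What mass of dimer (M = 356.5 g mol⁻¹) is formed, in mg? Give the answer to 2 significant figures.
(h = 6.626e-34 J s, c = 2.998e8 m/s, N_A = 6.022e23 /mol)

Photon energy at 379 nm: hc/λ = (6.626e-34)(2.998e8)/(379e-9) = 5.241e-19 J.
Energy delivered: (139 W m⁻²)(11.1e-4 m²)(2840 s) = 438.2 J.
Photons incident: 438.2 / 5.241e-19 = 8.361e20, i.e. 8.361e20/6.022e23 = 0.001388 mol.
Photons absorbed: 0.724 × 0.001388 = 0.001005 mol.
Product: Φ × n_abs = 0.12 × 0.001005 = 1.206e-4 mol.
Mass: 1.206e-4 × 356.5 = 0.04299 g = 43 mg.

43 mg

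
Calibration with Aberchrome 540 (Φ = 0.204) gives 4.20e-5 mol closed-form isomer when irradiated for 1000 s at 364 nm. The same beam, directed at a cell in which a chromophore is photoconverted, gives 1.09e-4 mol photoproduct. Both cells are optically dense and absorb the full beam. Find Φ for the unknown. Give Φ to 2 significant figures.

Photons absorbed by the actinometer: 4.20e-5 / 0.204 = 2.059e-4 mol.
Φ(unknown) = 1.09e-4 / 2.059e-4 = 0.53.

Φ = 0.53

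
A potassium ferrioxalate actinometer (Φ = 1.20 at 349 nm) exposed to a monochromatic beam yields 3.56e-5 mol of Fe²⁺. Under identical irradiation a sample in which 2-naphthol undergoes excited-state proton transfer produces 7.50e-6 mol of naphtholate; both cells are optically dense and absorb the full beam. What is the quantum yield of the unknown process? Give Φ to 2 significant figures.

Φ = 0.25

Photons absorbed by the actinometer: 3.56e-5 / 1.20 = 2.967e-5 mol.
Φ(unknown) = 7.50e-6 / 2.967e-5 = 0.25.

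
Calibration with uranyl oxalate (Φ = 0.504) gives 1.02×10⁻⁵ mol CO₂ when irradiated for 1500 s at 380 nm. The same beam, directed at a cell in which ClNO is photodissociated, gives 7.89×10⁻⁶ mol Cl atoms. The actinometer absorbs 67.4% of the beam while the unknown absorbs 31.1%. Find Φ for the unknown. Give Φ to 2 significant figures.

Photons absorbed by the actinometer: 1.02×10⁻⁵ / 0.504 = 2.024×10⁻⁵ mol.
Incident flux: 2.024×10⁻⁵ / 0.674 = 3.003×10⁻⁵ einstein.
Absorbed by unknown: 0.311 × 3.003×10⁻⁵ = 9.339×10⁻⁶ mol.
Φ(unknown) = 7.89×10⁻⁶ / 9.339×10⁻⁶ = 0.84.

Φ = 0.84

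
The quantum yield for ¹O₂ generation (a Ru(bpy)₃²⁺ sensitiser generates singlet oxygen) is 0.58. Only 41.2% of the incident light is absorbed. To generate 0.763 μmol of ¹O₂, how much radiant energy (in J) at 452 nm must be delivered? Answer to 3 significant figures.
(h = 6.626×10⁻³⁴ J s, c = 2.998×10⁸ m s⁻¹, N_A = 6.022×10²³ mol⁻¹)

Product: 0.763 μmol = 7.63×10⁻⁷ mol.
Photons that must be absorbed: 7.63×10⁻⁷ / 0.58 = 1.316×10⁻⁶ mol.
Incident photons needed: 1.316×10⁻⁶ / 0.412 = 3.194×10⁻⁶ mol.
Photon energy: hc/λ = 4.395×10⁻¹⁹ J; per mole, 2.647×10⁵ J mol⁻¹.
Energy required: 3.194×10⁻⁶ × 2.647×10⁵ = 0.845 J.

0.845 J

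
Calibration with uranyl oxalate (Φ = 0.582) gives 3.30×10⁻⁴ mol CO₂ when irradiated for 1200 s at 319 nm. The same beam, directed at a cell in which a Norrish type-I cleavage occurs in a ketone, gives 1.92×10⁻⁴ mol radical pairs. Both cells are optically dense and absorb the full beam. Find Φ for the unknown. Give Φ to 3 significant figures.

Φ = 0.339

Photons absorbed by the actinometer: 3.30×10⁻⁴ / 0.582 = 5.670×10⁻⁴ mol.
Φ(unknown) = 1.92×10⁻⁴ / 5.670×10⁻⁴ = 0.339.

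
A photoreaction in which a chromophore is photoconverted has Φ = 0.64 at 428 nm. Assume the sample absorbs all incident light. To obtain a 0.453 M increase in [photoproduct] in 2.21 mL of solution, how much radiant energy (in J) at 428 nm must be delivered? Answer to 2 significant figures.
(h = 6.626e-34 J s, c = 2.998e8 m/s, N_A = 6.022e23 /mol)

Product: (0.453 M)(0.00221 L) = 0.001001 mol.
Photons that must be absorbed: 0.001001 / 0.64 = 0.001564 mol.
Photon energy: hc/λ = 4.641e-19 J; per mole, 2.795e5 J mol⁻¹.
Energy required: 0.001564 × 2.795e5 = 440 J.

440 J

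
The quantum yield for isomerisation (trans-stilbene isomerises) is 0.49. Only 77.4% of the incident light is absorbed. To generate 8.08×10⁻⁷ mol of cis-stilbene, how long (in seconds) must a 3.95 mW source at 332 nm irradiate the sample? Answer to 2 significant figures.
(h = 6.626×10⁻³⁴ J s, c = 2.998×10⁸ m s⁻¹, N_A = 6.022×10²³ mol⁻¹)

Photons that must be absorbed: 8.08×10⁻⁷ / 0.49 = 1.649×10⁻⁶ mol.
Incident photons needed: 1.649×10⁻⁶ / 0.774 = 2.130×10⁻⁶ mol.
Photon energy: hc/λ = 5.983×10⁻¹⁹ J; per mole, 3.603×10⁵ J mol⁻¹.
Energy required: 2.130×10⁻⁶ × 3.603×10⁵ = 0.7674 J.
Time: 0.7674 J / 0.00395 W = 190 s.

t ≈ 190 s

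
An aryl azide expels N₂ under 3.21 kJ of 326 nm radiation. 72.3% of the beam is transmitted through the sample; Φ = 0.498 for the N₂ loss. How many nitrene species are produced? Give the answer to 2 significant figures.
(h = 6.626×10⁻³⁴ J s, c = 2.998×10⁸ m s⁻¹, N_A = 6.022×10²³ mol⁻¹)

7.3×10²⁰ species

Photon energy at 326 nm: hc/λ = (6.626×10⁻³⁴)(2.998×10⁸)/(326×10⁻⁹) = 6.093×10⁻¹⁹ J.
Incident energy: 3.21 kJ = 3210 J.
Photons incident: 3210 / 6.093×10⁻¹⁹ = 5.268×10²¹, i.e. 5.268×10²¹/6.022×10²³ = 0.008748 mol.
Fraction absorbed: 1 − 72.3/100 = 0.2770.
Photons absorbed: 0.2770 × 0.008748 = 0.002423 mol.
Product: Φ × n_abs = 0.498 × 0.002423 = 0.001207 mol.
As a count: 0.001207 × 6.022×10²³ = 7.3×10²⁰.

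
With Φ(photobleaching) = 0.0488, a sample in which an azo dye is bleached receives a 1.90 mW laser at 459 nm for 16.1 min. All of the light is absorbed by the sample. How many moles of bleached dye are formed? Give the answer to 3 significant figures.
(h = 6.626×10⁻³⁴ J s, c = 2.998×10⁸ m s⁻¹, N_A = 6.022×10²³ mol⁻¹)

3.44×10⁻⁷ mol

Photon energy at 459 nm: hc/λ = (6.626×10⁻³⁴)(2.998×10⁸)/(459×10⁻⁹) = 4.328×10⁻¹⁹ J.
Energy delivered: (1.90 mW)(966 s) = 1.835 J.
Photons incident: 1.835 / 4.328×10⁻¹⁹ = 4.240×10¹⁸, i.e. 4.240×10¹⁸/6.022×10²³ = 7.041×10⁻⁶ mol.
Product: Φ × n_abs = 0.0488 × 7.041×10⁻⁶ = 3.436×10⁻⁷ mol.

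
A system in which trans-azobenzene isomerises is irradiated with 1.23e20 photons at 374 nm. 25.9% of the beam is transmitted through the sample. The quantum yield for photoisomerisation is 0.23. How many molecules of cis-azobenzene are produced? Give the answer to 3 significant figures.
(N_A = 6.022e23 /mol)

2.10e19 molecules

Moles of photons: 1.23e20 / 6.022e23 = 2.043e-4 mol.
Fraction absorbed: 1 − 25.9/100 = 0.7410.
Photons absorbed: 0.7410 × 2.043e-4 = 1.514e-4 mol.
Product: Φ × n_abs = 0.23 × 1.514e-4 = 3.482e-5 mol.
As a count: 3.482e-5 × 6.022e23 = 2.10e19.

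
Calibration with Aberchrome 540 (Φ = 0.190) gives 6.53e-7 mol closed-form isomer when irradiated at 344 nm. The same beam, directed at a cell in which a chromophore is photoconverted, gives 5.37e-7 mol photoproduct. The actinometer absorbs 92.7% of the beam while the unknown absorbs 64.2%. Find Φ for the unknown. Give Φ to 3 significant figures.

Photons absorbed by the actinometer: 6.53e-7 / 0.190 = 3.437e-6 mol.
Incident flux: 3.437e-6 / 0.927 = 3.708e-6 einstein.
Absorbed by unknown: 0.642 × 3.708e-6 = 2.381e-6 mol.
Φ(unknown) = 5.37e-7 / 2.381e-6 = 0.226.

Φ = 0.226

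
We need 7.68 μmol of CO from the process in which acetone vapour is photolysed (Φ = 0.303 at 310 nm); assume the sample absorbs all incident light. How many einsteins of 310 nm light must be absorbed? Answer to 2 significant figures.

Product: 7.68 μmol = 7.68×10⁻⁶ mol.
Photons that must be absorbed: 7.68×10⁻⁶ / 0.303 = 2.535×10⁻⁵ mol.

2.5×10⁻⁵ einstein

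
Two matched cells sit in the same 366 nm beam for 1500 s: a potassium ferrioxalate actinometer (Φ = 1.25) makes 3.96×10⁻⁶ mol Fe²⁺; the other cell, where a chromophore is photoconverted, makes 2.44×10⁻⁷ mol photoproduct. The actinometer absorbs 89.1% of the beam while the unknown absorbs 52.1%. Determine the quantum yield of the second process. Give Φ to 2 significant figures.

Photons absorbed by the actinometer: 3.96×10⁻⁶ / 1.25 = 3.168×10⁻⁶ mol.
Incident flux: 3.168×10⁻⁶ / 0.891 = 3.556×10⁻⁶ einstein.
Absorbed by unknown: 0.521 × 3.556×10⁻⁶ = 1.853×10⁻⁶ mol.
Φ(unknown) = 2.44×10⁻⁷ / 1.853×10⁻⁶ = 0.13.

Φ = 0.13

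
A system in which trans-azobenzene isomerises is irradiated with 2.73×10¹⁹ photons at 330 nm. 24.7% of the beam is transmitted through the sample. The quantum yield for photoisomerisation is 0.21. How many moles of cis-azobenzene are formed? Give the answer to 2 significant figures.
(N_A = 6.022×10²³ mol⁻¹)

7.2×10⁻⁶ mol

Moles of photons: 2.73×10¹⁹ / 6.022×10²³ = 4.533×10⁻⁵ mol.
Fraction absorbed: 1 − 24.7/100 = 0.7530.
Photons absorbed: 0.7530 × 4.533×10⁻⁵ = 3.413×10⁻⁵ mol.
Product: Φ × n_abs = 0.21 × 3.413×10⁻⁵ = 7.167×10⁻⁶ mol.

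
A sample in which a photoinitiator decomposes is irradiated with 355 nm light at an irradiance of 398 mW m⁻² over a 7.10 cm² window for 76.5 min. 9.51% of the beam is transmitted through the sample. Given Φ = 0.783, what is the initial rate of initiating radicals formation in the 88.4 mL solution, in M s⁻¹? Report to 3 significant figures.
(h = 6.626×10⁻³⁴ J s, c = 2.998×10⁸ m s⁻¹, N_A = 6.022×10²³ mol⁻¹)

6.72×10⁻⁹ M s⁻¹

Photon energy at 355 nm: hc/λ = (6.626×10⁻³⁴)(2.998×10⁸)/(355×10⁻⁹) = 5.596×10⁻¹⁹ J.
Energy delivered: (398 mW m⁻²)(7.10×10⁻⁴ m²)(4590 s) = 1.297 J.
Photons incident: 1.297 / 5.596×10⁻¹⁹ = 2.318×10¹⁸, i.e. 2.318×10¹⁸/6.022×10²³ = 3.849×10⁻⁶ mol.
Fraction absorbed: 1 − 9.51/100 = 0.9049.
Photons absorbed: 0.9049 × 3.849×10⁻⁶ = 3.483×10⁻⁶ mol.
Product formed: 0.783 × 3.483×10⁻⁶ = 2.727×10⁻⁶ mol.
Rate: 2.727×10⁻⁶ mol / (4590 s × 0.0884 L) = 6.72×10⁻⁹ M s⁻¹.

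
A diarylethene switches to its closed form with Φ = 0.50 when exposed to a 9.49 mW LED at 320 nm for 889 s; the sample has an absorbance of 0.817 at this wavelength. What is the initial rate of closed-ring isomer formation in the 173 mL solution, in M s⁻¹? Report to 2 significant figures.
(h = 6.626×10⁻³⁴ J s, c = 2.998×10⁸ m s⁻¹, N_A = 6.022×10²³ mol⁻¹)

Photon energy at 320 nm: hc/λ = (6.626×10⁻³⁴)(2.998×10⁸)/(320×10⁻⁹) = 6.208×10⁻¹⁹ J.
Energy delivered: (9.49 mW)(889 s) = 8.437 J.
Photons incident: 8.437 / 6.208×10⁻¹⁹ = 1.359×10¹⁹, i.e. 1.359×10¹⁹/6.022×10²³ = 2.257×10⁻⁵ mol.
Fraction absorbed: 1 − 10^(−0.817) = 0.8476.
Photons absorbed: 0.8476 × 2.257×10⁻⁵ = 1.913×10⁻⁵ mol.
Product formed: 0.50 × 1.913×10⁻⁵ = 9.565×10⁻⁶ mol.
Rate: 9.565×10⁻⁶ mol / (889 s × 0.173 L) = 6.2×10⁻⁸ M s⁻¹.

6.2×10⁻⁸ M s⁻¹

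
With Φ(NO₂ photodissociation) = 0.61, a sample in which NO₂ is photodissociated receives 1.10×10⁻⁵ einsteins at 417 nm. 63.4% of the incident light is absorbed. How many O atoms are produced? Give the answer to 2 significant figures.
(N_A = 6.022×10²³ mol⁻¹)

2.6×10¹⁸ atoms

Photons absorbed: 0.634 × 1.10×10⁻⁵ = 6.974×10⁻⁶ mol.
Product: Φ × n_abs = 0.61 × 6.974×10⁻⁶ = 4.254×10⁻⁶ mol.
As a count: 4.254×10⁻⁶ × 6.022×10²³ = 2.6×10¹⁸.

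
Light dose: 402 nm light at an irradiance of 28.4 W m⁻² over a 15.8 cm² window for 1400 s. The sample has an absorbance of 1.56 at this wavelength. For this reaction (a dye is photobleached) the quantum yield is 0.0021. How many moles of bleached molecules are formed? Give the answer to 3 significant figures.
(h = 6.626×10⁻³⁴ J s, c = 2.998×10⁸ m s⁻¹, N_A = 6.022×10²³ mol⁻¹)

4.31×10⁻⁷ mol

Photon energy at 402 nm: hc/λ = (6.626×10⁻³⁴)(2.998×10⁸)/(402×10⁻⁹) = 4.941×10⁻¹⁹ J.
Energy delivered: (28.4 W m⁻²)(15.8×10⁻⁴ m²)(1400 s) = 62.82 J.
Photons incident: 62.82 / 4.941×10⁻¹⁹ = 1.271×10²⁰, i.e. 1.271×10²⁰/6.022×10²³ = 2.111×10⁻⁴ mol.
Fraction absorbed: 1 − 10^(−1.56) = 0.9725.
Photons absorbed: 0.9725 × 2.111×10⁻⁴ = 2.053×10⁻⁴ mol.
Product: Φ × n_abs = 0.0021 × 2.053×10⁻⁴ = 4.311×10⁻⁷ mol.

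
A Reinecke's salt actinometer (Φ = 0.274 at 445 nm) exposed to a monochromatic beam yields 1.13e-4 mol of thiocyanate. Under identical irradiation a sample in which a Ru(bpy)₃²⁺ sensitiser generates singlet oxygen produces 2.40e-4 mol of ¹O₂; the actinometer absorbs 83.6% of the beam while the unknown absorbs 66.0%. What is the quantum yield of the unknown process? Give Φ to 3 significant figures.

Photons absorbed by the actinometer: 1.13e-4 / 0.274 = 4.124e-4 mol.
Incident flux: 4.124e-4 / 0.836 = 4.933e-4 einstein.
Absorbed by unknown: 0.660 × 4.933e-4 = 3.256e-4 mol.
Φ(unknown) = 2.40e-4 / 3.256e-4 = 0.737.

Φ = 0.737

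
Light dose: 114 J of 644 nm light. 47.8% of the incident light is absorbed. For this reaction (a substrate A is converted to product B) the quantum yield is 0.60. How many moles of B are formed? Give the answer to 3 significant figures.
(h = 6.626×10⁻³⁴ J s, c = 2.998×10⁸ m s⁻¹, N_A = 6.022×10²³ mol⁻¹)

1.76×10⁻⁴ mol

Photon energy at 644 nm: hc/λ = (6.626×10⁻³⁴)(2.998×10⁸)/(644×10⁻⁹) = 3.085×10⁻¹⁹ J.
Photons incident: 114 / 3.085×10⁻¹⁹ = 3.695×10²⁰, i.e. 3.695×10²⁰/6.022×10²³ = 6.136×10⁻⁴ mol.
Photons absorbed: 0.478 × 6.136×10⁻⁴ = 2.933×10⁻⁴ mol.
Product: Φ × n_abs = 0.60 × 2.933×10⁻⁴ = 1.760×10⁻⁴ mol.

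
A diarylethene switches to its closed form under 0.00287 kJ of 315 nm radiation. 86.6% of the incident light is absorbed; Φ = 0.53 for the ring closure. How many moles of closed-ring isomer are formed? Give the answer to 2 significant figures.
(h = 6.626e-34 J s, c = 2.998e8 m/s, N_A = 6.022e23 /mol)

Photon energy at 315 nm: hc/λ = (6.626e-34)(2.998e8)/(315e-9) = 6.306e-19 J.
Incident energy: 0.00287 kJ = 2.87 J.
Photons incident: 2.87 / 6.306e-19 = 4.551e18, i.e. 4.551e18/6.022e23 = 7.557e-6 mol.
Photons absorbed: 0.866 × 7.557e-6 = 6.544e-6 mol.
Product: Φ × n_abs = 0.53 × 6.544e-6 = 3.468e-6 mol.

3.5e-6 mol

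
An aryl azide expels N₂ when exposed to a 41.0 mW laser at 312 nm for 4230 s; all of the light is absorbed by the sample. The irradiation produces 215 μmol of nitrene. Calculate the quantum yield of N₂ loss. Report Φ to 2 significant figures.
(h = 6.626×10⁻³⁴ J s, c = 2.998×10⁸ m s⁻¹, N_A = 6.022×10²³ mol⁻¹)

Product: 215 μmol = 2.15×10⁻⁴ mol.
Photon energy at 312 nm: hc/λ = (6.626×10⁻³⁴)(2.998×10⁸)/(312×10⁻⁹) = 6.367×10⁻¹⁹ J.
Energy delivered: (41.0 mW)(4230 s) = 173.4 J.
Photons incident: 173.4 / 6.367×10⁻¹⁹ = 2.723×10²⁰, i.e. 2.723×10²⁰/6.022×10²³ = 4.522×10⁻⁴ mol.
Φ = 2.15×10⁻⁴ mol / 4.522×10⁻⁴ mol photons = 0.48.

Φ = 0.48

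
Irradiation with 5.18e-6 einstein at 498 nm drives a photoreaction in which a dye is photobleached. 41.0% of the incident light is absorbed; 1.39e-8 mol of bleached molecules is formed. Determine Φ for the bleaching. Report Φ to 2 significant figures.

Photons absorbed: 0.410 × 5.18e-6 = 2.124e-6 mol.
Φ = 1.39e-8 mol / 2.124e-6 mol photons = 0.0065.

Φ = 0.0065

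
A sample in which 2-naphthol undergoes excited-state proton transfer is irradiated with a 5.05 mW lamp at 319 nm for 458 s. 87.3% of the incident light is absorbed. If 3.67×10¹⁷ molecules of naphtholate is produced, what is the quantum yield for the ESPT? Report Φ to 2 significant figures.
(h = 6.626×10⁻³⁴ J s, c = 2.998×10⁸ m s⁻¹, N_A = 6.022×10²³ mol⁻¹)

Product: 3.67×10¹⁷ / 6.022×10²³ = 6.094×10⁻⁷ mol.
Photon energy at 319 nm: hc/λ = (6.626×10⁻³⁴)(2.998×10⁸)/(319×10⁻⁹) = 6.227×10⁻¹⁹ J.
Energy delivered: (5.05 mW)(458 s) = 2.313 J.
Photons incident: 2.313 / 6.227×10⁻¹⁹ = 3.714×10¹⁸, i.e. 3.714×10¹⁸/6.022×10²³ = 6.167×10⁻⁶ mol.
Photons absorbed: 0.873 × 6.167×10⁻⁶ = 5.384×10⁻⁶ mol.
Φ = 6.094×10⁻⁷ mol / 5.384×10⁻⁶ mol photons = 0.11.

Φ = 0.11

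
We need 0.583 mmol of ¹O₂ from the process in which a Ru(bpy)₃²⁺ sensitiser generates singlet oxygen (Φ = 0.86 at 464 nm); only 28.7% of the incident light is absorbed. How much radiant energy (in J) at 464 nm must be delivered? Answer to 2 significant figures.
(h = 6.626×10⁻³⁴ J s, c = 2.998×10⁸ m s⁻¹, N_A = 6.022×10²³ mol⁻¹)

Product: 0.583 mmol = 5.83×10⁻⁴ mol.
Photons that must be absorbed: 5.83×10⁻⁴ / 0.86 = 6.779×10⁻⁴ mol.
Incident photons needed: 6.779×10⁻⁴ / 0.287 = 0.002362 mol.
Photon energy: hc/λ = 4.281×10⁻¹⁹ J; per mole, 2.578×10⁵ J mol⁻¹.
Energy required: 0.002362 × 2.578×10⁵ = 610 J.

610 J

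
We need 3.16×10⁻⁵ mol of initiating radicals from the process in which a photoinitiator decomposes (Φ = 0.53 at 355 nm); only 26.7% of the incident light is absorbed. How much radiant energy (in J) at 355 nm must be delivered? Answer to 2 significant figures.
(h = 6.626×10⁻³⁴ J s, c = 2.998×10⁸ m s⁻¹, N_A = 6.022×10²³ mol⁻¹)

75 J

Photons that must be absorbed: 3.16×10⁻⁵ / 0.53 = 5.962×10⁻⁵ mol.
Incident photons needed: 5.962×10⁻⁵ / 0.267 = 2.233×10⁻⁴ mol.
Photon energy: hc/λ = 5.596×10⁻¹⁹ J; per mole, 3.370×10⁵ J mol⁻¹.
Energy required: 2.233×10⁻⁴ × 3.370×10⁵ = 75 J.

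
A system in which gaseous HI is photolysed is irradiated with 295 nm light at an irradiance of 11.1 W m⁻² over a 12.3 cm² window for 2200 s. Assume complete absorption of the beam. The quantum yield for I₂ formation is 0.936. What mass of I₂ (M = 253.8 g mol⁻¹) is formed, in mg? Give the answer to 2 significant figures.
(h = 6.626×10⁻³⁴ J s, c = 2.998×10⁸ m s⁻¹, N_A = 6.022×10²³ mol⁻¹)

18 mg

Photon energy at 295 nm: hc/λ = (6.626×10⁻³⁴)(2.998×10⁸)/(295×10⁻⁹) = 6.734×10⁻¹⁹ J.
Energy delivered: (11.1 W m⁻²)(12.3×10⁻⁴ m²)(2200 s) = 30.04 J.
Photons incident: 30.04 / 6.734×10⁻¹⁹ = 4.461×10¹⁹, i.e. 4.461×10¹⁹/6.022×10²³ = 7.408×10⁻⁵ mol.
Product: Φ × n_abs = 0.936 × 7.408×10⁻⁵ = 6.934×10⁻⁵ mol.
Mass: 6.934×10⁻⁵ × 253.8 = 0.01760 g = 18 mg.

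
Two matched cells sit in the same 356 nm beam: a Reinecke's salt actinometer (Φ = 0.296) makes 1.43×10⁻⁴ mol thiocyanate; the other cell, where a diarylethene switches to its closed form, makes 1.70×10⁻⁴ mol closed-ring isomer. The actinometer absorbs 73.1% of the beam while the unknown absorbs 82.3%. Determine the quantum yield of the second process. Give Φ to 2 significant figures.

Φ = 0.31

Photons absorbed by the actinometer: 1.43×10⁻⁴ / 0.296 = 4.831×10⁻⁴ mol.
Incident flux: 4.831×10⁻⁴ / 0.731 = 6.609×10⁻⁴ einstein.
Absorbed by unknown: 0.823 × 6.609×10⁻⁴ = 5.439×10⁻⁴ mol.
Φ(unknown) = 1.70×10⁻⁴ / 5.439×10⁻⁴ = 0.31.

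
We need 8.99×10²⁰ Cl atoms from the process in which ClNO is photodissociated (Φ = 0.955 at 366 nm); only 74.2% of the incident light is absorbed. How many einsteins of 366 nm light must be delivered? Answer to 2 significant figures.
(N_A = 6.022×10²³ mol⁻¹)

Product: 8.99×10²⁰ / 6.022×10²³ = 0.001493 mol.
Photons that must be absorbed: 0.001493 / 0.955 = 0.001563 mol.
Incident photons needed: 0.001563 / 0.742 = 0.002106 mol.

0.0021 einstein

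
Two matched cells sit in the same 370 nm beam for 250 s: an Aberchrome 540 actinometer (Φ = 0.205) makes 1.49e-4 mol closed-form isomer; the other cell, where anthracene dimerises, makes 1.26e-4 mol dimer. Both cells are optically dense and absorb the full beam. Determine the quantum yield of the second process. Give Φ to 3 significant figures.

Φ = 0.173

Photons absorbed by the actinometer: 1.49e-4 / 0.205 = 7.268e-4 mol.
Φ(unknown) = 1.26e-4 / 7.268e-4 = 0.173.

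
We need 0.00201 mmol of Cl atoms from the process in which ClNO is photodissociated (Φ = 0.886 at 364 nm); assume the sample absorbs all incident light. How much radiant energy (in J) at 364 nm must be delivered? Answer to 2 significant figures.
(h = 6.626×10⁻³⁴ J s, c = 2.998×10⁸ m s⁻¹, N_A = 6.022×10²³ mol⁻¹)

Product: 0.00201 mmol = 2.01×10⁻⁶ mol.
Photons that must be absorbed: 2.01×10⁻⁶ / 0.886 = 2.269×10⁻⁶ mol.
Photon energy: hc/λ = 5.457×10⁻¹⁹ J; per mole, 3.286×10⁵ J mol⁻¹.
Energy required: 2.269×10⁻⁶ × 3.286×10⁵ = 0.75 J.

0.75 J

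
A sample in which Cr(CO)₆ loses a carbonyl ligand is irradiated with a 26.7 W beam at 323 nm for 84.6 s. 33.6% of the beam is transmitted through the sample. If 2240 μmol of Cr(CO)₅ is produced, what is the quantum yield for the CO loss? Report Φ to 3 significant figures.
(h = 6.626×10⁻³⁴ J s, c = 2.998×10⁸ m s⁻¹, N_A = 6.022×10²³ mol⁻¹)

Product: 2240 μmol = 0.00224 mol.
Photon energy at 323 nm: hc/λ = (6.626×10⁻³⁴)(2.998×10⁸)/(323×10⁻⁹) = 6.150×10⁻¹⁹ J.
Energy delivered: (26.7 W)(84.6 s) = 2259 J.
Photons incident: 2259 / 6.150×10⁻¹⁹ = 3.673×10²¹, i.e. 3.673×10²¹/6.022×10²³ = 0.006099 mol.
Fraction absorbed: 1 − 33.6/100 = 0.6640.
Photons absorbed: 0.6640 × 0.006099 = 0.004050 mol.
Φ = 0.00224 mol / 0.004050 mol photons = 0.553.

Φ = 0.553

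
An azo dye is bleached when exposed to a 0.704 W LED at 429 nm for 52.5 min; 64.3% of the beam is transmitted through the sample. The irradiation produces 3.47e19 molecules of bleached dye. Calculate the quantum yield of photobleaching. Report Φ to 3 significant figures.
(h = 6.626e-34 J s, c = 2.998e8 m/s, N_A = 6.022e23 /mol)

Product: 3.47e19 / 6.022e23 = 5.762e-5 mol.
Photon energy at 429 nm: hc/λ = (6.626e-34)(2.998e8)/(429e-9) = 4.630e-19 J.
Energy delivered: (0.704 W)(3150 s) = 2218 J.
Photons incident: 2218 / 4.630e-19 = 4.790e21, i.e. 4.790e21/6.022e23 = 0.007954 mol.
Fraction absorbed: 1 − 64.3/100 = 0.3570.
Photons absorbed: 0.3570 × 0.007954 = 0.002840 mol.
Φ = 5.762e-5 mol / 0.002840 mol photons = 0.0203.

Φ = 0.0203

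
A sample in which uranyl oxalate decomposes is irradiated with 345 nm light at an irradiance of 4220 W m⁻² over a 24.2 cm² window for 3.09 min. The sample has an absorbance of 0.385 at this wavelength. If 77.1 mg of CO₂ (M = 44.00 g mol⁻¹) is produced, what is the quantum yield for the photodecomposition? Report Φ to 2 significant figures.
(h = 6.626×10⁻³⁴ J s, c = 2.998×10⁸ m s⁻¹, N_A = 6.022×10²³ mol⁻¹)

Φ = 0.55

Product: 77.1 mg / 44.00 g mol⁻¹ = 0.001752 mol.
Photon energy at 345 nm: hc/λ = (6.626×10⁻³⁴)(2.998×10⁸)/(345×10⁻⁹) = 5.758×10⁻¹⁹ J.
Energy delivered: (4220 W m⁻²)(24.2×10⁻⁴ m²)(185.4 s) = 1893 J.
Photons incident: 1893 / 5.758×10⁻¹⁹ = 3.288×10²¹, i.e. 3.288×10²¹/6.022×10²³ = 0.005460 mol.
Fraction absorbed: 1 − 10^(−0.385) = 0.5879.
Photons absorbed: 0.5879 × 0.005460 = 0.003210 mol.
Φ = 0.001752 mol / 0.003210 mol photons = 0.55.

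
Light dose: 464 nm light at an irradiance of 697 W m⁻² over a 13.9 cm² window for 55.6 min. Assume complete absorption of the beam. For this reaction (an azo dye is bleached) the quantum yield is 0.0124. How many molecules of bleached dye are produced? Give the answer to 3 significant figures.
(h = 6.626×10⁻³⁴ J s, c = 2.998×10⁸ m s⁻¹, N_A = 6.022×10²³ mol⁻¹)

9.36×10¹⁹ molecules

Photon energy at 464 nm: hc/λ = (6.626×10⁻³⁴)(2.998×10⁸)/(464×10⁻⁹) = 4.281×10⁻¹⁹ J.
Energy delivered: (697 W m⁻²)(13.9×10⁻⁴ m²)(3336 s) = 3232 J.
Photons incident: 3232 / 4.281×10⁻¹⁹ = 7.550×10²¹, i.e. 7.550×10²¹/6.022×10²³ = 0.01254 mol.
Product: Φ × n_abs = 0.0124 × 0.01254 = 1.555×10⁻⁴ mol.
As a count: 1.555×10⁻⁴ × 6.022×10²³ = 9.36×10¹⁹.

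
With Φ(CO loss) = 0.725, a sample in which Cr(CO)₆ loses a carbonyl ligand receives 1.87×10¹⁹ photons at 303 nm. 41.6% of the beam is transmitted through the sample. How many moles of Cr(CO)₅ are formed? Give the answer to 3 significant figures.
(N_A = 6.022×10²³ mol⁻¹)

1.31×10⁻⁵ mol

Moles of photons: 1.87×10¹⁹ / 6.022×10²³ = 3.105×10⁻⁵ mol.
Fraction absorbed: 1 − 41.6/100 = 0.5840.
Photons absorbed: 0.5840 × 3.105×10⁻⁵ = 1.813×10⁻⁵ mol.
Product: Φ × n_abs = 0.725 × 1.813×10⁻⁵ = 1.314×10⁻⁵ mol.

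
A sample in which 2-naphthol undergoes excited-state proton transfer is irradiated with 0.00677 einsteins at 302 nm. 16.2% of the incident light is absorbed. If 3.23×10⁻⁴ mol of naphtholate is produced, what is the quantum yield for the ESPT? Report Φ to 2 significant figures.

Photons absorbed: 0.162 × 0.00677 = 0.001097 mol.
Φ = 3.23×10⁻⁴ mol / 0.001097 mol photons = 0.29.

Φ = 0.29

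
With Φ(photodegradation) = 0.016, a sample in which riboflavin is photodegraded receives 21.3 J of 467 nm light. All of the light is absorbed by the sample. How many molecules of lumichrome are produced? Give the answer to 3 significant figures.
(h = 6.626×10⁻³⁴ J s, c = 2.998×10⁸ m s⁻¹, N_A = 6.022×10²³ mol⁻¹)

8.01×10¹⁷ molecules

Photon energy at 467 nm: hc/λ = (6.626×10⁻³⁴)(2.998×10⁸)/(467×10⁻⁹) = 4.254×10⁻¹⁹ J.
Photons incident: 21.3 / 4.254×10⁻¹⁹ = 5.007×10¹⁹, i.e. 5.007×10¹⁹/6.022×10²³ = 8.315×10⁻⁵ mol.
Product: Φ × n_abs = 0.016 × 8.315×10⁻⁵ = 1.330×10⁻⁶ mol.
As a count: 1.330×10⁻⁶ × 6.022×10²³ = 8.01×10¹⁷.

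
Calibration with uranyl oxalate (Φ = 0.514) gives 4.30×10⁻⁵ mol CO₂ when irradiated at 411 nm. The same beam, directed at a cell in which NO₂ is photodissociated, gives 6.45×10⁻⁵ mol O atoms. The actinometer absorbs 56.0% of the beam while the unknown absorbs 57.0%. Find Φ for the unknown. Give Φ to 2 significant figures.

Photons absorbed by the actinometer: 4.30×10⁻⁵ / 0.514 = 8.366×10⁻⁵ mol.
Incident flux: 8.366×10⁻⁵ / 0.560 = 1.494×10⁻⁴ einstein.
Absorbed by unknown: 0.570 × 1.494×10⁻⁴ = 8.516×10⁻⁵ mol.
Φ(unknown) = 6.45×10⁻⁵ / 8.516×10⁻⁵ = 0.76.

Φ = 0.76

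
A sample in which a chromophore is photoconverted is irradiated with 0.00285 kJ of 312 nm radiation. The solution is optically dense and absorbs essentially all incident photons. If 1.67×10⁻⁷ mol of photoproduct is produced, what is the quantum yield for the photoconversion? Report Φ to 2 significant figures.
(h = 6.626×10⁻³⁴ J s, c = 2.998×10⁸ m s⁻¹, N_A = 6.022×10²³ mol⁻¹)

Photon energy at 312 nm: hc/λ = (6.626×10⁻³⁴)(2.998×10⁸)/(312×10⁻⁹) = 6.367×10⁻¹⁹ J.
Incident energy: 0.00285 kJ = 2.85 J.
Photons incident: 2.85 / 6.367×10⁻¹⁹ = 4.476×10¹⁸, i.e. 4.476×10¹⁸/6.022×10²³ = 7.433×10⁻⁶ mol.
Φ = 1.67×10⁻⁷ mol / 7.433×10⁻⁶ mol photons = 0.022.

Φ = 0.022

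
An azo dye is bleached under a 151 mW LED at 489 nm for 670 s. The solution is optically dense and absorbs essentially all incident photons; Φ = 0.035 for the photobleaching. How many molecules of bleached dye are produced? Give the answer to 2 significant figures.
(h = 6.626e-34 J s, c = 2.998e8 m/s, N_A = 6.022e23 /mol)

Photon energy at 489 nm: hc/λ = (6.626e-34)(2.998e8)/(489e-9) = 4.062e-19 J.
Energy delivered: (151 mW)(670 s) = 101.2 J.
Photons incident: 101.2 / 4.062e-19 = 2.491e20, i.e. 2.491e20/6.022e23 = 4.136e-4 mol.
Product: Φ × n_abs = 0.035 × 4.136e-4 = 1.448e-5 mol.
As a count: 1.448e-5 × 6.022e23 = 8.7e18.

8.7e18 molecules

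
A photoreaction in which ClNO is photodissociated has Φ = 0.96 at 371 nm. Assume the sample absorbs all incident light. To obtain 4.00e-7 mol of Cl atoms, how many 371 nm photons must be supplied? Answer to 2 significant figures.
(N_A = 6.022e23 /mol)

Photons that must be absorbed: 4.00e-7 / 0.96 = 4.167e-7 mol.
Photon count: 4.167e-7 × 6.022e23 = 2.5e17.

2.5e17 photons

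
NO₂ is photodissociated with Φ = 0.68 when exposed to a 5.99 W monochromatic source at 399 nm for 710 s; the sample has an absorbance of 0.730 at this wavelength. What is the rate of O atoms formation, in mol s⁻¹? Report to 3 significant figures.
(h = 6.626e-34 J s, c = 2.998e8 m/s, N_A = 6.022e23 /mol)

1.11e-5 mol s⁻¹

Photon energy at 399 nm: hc/λ = (6.626e-34)(2.998e8)/(399e-9) = 4.979e-19 J.
Energy delivered: (5.99 W)(710 s) = 4253 J.
Photons incident: 4253 / 4.979e-19 = 8.542e21, i.e. 8.542e21/6.022e23 = 0.01418 mol.
Fraction absorbed: 1 − 10^(−0.730) = 0.8138.
Photons absorbed: 0.8138 × 0.01418 = 0.01154 mol.
Product formed: 0.68 × 0.01154 = 0.007847 mol.
Rate: 0.007847 / 710 s = 1.11e-5 mol s⁻¹.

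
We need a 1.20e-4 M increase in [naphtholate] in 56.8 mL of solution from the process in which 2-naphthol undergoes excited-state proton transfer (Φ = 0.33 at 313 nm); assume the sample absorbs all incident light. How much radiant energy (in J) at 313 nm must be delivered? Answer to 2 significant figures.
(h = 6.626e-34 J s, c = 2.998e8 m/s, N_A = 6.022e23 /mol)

7.9 J

Product: (1.20e-4 M)(0.0568 L) = 6.816e-6 mol.
Photons that must be absorbed: 6.816e-6 / 0.33 = 2.065e-5 mol.
Photon energy: hc/λ = 6.347e-19 J; per mole, 3.822e5 J mol⁻¹.
Energy required: 2.065e-5 × 3.822e5 = 7.9 J.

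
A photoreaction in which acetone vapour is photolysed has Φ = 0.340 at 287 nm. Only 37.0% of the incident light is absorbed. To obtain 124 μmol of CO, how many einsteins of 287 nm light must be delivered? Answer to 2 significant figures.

9.9×10⁻⁴ einstein

Product: 124 μmol = 1.24×10⁻⁴ mol.
Photons that must be absorbed: 1.24×10⁻⁴ / 0.340 = 3.647×10⁻⁴ mol.
Incident photons needed: 3.647×10⁻⁴ / 0.370 = 9.857×10⁻⁴ mol.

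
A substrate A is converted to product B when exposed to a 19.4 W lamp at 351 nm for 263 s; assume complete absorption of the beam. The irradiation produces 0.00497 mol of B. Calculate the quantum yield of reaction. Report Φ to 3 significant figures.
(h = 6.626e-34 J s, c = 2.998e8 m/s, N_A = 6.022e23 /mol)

Φ = 0.332

Photon energy at 351 nm: hc/λ = (6.626e-34)(2.998e8)/(351e-9) = 5.659e-19 J.
Energy delivered: (19.4 W)(263 s) = 5102 J.
Photons incident: 5102 / 5.659e-19 = 9.016e21, i.e. 9.016e21/6.022e23 = 0.01497 mol.
Φ = 0.00497 mol / 0.01497 mol photons = 0.332.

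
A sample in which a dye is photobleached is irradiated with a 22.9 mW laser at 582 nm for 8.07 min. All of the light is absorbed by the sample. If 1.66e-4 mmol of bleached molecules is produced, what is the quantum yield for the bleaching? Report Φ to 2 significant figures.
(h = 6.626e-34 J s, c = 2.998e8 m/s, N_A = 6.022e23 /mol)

Product: 1.66e-4 mmol = 1.66e-7 mol.
Photon energy at 582 nm: hc/λ = (6.626e-34)(2.998e8)/(582e-9) = 3.413e-19 J.
Energy delivered: (22.9 mW)(484.2 s) = 11.09 J.
Photons incident: 11.09 / 3.413e-19 = 3.249e19, i.e. 3.249e19/6.022e23 = 5.395e-5 mol.
Φ = 1.66e-7 mol / 5.395e-5 mol photons = 0.0031.

Φ = 0.0031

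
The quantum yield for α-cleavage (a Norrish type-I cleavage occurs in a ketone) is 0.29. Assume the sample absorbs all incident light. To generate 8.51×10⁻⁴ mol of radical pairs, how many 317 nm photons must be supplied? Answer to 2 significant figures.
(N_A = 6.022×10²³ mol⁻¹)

Photons that must be absorbed: 8.51×10⁻⁴ / 0.29 = 0.002934 mol.
Photon count: 0.002934 × 6.022×10²³ = 1.8×10²¹.

1.8×10²¹ photons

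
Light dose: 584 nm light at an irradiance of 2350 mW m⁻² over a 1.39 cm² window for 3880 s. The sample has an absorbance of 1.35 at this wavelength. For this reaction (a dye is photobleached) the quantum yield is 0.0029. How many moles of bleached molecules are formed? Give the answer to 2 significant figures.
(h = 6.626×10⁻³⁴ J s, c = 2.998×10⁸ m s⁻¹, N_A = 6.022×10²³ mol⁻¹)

Photon energy at 584 nm: hc/λ = (6.626×10⁻³⁴)(2.998×10⁸)/(584×10⁻⁹) = 3.401×10⁻¹⁹ J.
Energy delivered: (2350 mW m⁻²)(1.39×10⁻⁴ m²)(3880 s) = 1.267 J.
Photons incident: 1.267 / 3.401×10⁻¹⁹ = 3.725×10¹⁸, i.e. 3.725×10¹⁸/6.022×10²³ = 6.186×10⁻⁶ mol.
Fraction absorbed: 1 − 10^(−1.35) = 0.9553.
Photons absorbed: 0.9553 × 6.186×10⁻⁶ = 5.909×10⁻⁶ mol.
Product: Φ × n_abs = 0.0029 × 5.909×10⁻⁶ = 1.714×10⁻⁸ mol.

1.7×10⁻⁸ mol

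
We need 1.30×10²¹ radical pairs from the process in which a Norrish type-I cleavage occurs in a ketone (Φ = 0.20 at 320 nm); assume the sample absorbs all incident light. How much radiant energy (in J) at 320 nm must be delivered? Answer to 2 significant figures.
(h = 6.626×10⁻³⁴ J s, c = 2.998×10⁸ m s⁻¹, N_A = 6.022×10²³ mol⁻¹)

Product: 1.30×10²¹ / 6.022×10²³ = 0.002159 mol.
Photons that must be absorbed: 0.002159 / 0.20 = 0.01079 mol.
Photon energy: hc/λ = 6.208×10⁻¹⁹ J; per mole, 3.738×10⁵ J mol⁻¹.
Energy required: 0.01079 × 3.738×10⁵ = 4000 J.

4000 J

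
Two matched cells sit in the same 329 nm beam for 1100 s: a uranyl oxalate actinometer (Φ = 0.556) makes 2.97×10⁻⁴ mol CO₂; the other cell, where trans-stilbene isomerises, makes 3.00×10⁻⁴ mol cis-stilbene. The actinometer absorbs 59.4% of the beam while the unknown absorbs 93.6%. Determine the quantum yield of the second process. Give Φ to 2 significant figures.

Photons absorbed by the actinometer: 2.97×10⁻⁴ / 0.556 = 5.342×10⁻⁴ mol.
Incident flux: 5.342×10⁻⁴ / 0.594 = 8.993×10⁻⁴ einstein.
Absorbed by unknown: 0.936 × 8.993×10⁻⁴ = 8.417×10⁻⁴ mol.
Φ(unknown) = 3.00×10⁻⁴ / 8.417×10⁻⁴ = 0.36.

Φ = 0.36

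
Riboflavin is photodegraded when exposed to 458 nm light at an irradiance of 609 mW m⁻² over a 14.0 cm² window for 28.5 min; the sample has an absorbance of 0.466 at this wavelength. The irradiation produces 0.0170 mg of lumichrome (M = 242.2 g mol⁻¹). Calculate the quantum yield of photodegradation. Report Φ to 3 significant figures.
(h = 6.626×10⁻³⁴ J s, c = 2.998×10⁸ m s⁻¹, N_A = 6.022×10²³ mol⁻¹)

Φ = 0.0191

Product: 0.0170 mg / 242.2 g mol⁻¹ = 7.019×10⁻⁸ mol.
Photon energy at 458 nm: hc/λ = (6.626×10⁻³⁴)(2.998×10⁸)/(458×10⁻⁹) = 4.337×10⁻¹⁹ J.
Energy delivered: (609 mW m⁻²)(14.0×10⁻⁴ m²)(1710 s) = 1.458 J.
Photons incident: 1.458 / 4.337×10⁻¹⁹ = 3.362×10¹⁸, i.e. 3.362×10¹⁸/6.022×10²³ = 5.583×10⁻⁶ mol.
Fraction absorbed: 1 − 10^(−0.466) = 0.6580.
Photons absorbed: 0.6580 × 5.583×10⁻⁶ = 3.674×10⁻⁶ mol.
Φ = 7.019×10⁻⁸ mol / 3.674×10⁻⁶ mol photons = 0.0191.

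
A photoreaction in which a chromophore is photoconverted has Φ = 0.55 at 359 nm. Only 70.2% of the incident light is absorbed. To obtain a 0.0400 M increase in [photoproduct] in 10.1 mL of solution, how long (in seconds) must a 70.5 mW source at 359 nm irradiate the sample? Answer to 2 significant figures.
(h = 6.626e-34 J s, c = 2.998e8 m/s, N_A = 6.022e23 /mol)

Product: (0.0400 M)(0.0101 L) = 4.040e-4 mol.
Photons that must be absorbed: 4.040e-4 / 0.55 = 7.345e-4 mol.
Incident photons needed: 7.345e-4 / 0.702 = 0.001046 mol.
Photon energy: hc/λ = 5.533e-19 J; per mole, 3.332e5 J mol⁻¹.
Energy required: 0.001046 × 3.332e5 = 348.5 J.
Time: 348.5 J / 0.0705 W = 4900 s.

t ≈ 4900 s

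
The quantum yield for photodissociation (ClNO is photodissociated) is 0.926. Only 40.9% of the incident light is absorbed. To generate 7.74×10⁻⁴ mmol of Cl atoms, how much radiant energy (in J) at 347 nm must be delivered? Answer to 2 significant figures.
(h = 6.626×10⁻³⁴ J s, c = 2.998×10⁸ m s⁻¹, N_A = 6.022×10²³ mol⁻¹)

0.70 J

Product: 7.74×10⁻⁴ mmol = 7.74×10⁻⁷ mol.
Photons that must be absorbed: 7.74×10⁻⁷ / 0.926 = 8.359×10⁻⁷ mol.
Incident photons needed: 8.359×10⁻⁷ / 0.409 = 2.044×10⁻⁶ mol.
Photon energy: hc/λ = 5.725×10⁻¹⁹ J; per mole, 3.448×10⁵ J mol⁻¹.
Energy required: 2.044×10⁻⁶ × 3.448×10⁵ = 0.70 J.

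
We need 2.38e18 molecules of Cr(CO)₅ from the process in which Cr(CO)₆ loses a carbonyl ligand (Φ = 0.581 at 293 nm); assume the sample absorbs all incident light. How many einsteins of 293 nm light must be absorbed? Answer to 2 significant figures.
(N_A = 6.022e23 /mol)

Product: 2.38e18 / 6.022e23 = 3.952e-6 mol.
Photons that must be absorbed: 3.952e-6 / 0.581 = 6.802e-6 mol.

6.8e-6 einstein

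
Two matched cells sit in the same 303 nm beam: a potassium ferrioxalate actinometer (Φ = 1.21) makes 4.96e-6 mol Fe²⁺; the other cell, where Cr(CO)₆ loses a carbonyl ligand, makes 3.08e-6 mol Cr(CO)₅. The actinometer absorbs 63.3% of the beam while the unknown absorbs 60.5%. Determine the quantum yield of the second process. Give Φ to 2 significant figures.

Φ = 0.79

Photons absorbed by the actinometer: 4.96e-6 / 1.21 = 4.099e-6 mol.
Incident flux: 4.099e-6 / 0.633 = 6.476e-6 einstein.
Absorbed by unknown: 0.605 × 6.476e-6 = 3.918e-6 mol.
Φ(unknown) = 3.08e-6 / 3.918e-6 = 0.79.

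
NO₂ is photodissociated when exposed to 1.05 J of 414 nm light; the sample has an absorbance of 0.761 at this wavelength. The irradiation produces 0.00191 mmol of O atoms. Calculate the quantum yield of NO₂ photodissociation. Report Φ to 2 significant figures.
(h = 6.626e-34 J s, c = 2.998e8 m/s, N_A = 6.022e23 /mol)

Product: 0.00191 mmol = 1.91e-6 mol.
Photon energy at 414 nm: hc/λ = (6.626e-34)(2.998e8)/(414e-9) = 4.798e-19 J.
Photons incident: 1.05 / 4.798e-19 = 2.188e18, i.e. 2.188e18/6.022e23 = 3.633e-6 mol.
Fraction absorbed: 1 − 10^(−0.761) = 0.8266.
Photons absorbed: 0.8266 × 3.633e-6 = 3.003e-6 mol.
Φ = 1.91e-6 mol / 3.003e-6 mol photons = 0.64.

Φ = 0.64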